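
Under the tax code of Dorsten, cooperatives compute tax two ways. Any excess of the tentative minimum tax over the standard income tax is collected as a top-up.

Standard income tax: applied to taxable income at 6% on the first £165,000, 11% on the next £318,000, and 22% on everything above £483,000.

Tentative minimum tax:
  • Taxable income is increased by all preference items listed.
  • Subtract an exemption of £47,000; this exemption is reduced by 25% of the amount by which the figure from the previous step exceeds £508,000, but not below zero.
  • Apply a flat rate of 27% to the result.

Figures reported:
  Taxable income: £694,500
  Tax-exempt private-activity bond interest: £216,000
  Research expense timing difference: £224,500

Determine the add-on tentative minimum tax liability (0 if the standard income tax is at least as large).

Tentative minimum tax:
  Adjusted income: £694,500 + £216,000 + £224,500 = £1,135,000
  Exemption: 25% × (£1,135,000 − £508,000) = £156,750 ≥ £47,000, so the exemption is fully phased out
  Base: £1,135,000 − £0 = £1,135,000
  £1,135,000 × 27% = £306,450

Standard income tax:
  £165,000 × 6% = £9,900
  £318,000 × 11% = £34,980
  £211,500 × 22% = £46,530
  → £91,410

Excess of tentative minimum tax over standard income tax: £306,450 − £91,410 = £215,040.

£215,040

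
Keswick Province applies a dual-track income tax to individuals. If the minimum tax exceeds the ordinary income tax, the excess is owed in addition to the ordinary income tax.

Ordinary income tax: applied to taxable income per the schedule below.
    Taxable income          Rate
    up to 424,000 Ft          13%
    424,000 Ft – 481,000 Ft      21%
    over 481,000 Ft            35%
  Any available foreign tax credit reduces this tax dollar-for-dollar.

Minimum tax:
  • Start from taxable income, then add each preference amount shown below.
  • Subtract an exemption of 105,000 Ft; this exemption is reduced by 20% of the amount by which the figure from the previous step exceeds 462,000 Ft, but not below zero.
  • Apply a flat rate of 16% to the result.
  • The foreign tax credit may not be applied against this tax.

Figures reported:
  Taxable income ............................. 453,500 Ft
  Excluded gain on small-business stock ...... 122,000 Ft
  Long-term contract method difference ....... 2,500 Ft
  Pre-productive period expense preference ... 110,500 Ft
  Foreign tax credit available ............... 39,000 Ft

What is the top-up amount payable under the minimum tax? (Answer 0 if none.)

78,293 Ft

Ordinary income tax:
  424,000 Ft × 13% = 55,120 Ft
  29,500 Ft × 21% = 6,195 Ft
  → 61,315 Ft
  Less foreign tax credit 39,000 Ft → 22,315 Ft

Minimum tax:
  Adjusted income: 453,500 Ft + 122,000 Ft + 2,500 Ft + 110,500 Ft = 688,500 Ft
  Exemption: 105,000 Ft − 20% × (688,500 Ft − 462,000 Ft) = 105,000 Ft − 45,300 Ft = 59,700 Ft
  Base: 688,500 Ft − 59,700 Ft = 628,800 Ft
  628,800 Ft × 16% = 100,608 Ft

Excess of minimum tax over ordinary income tax: 100,608 Ft − 22,315 Ft = 78,293 Ft.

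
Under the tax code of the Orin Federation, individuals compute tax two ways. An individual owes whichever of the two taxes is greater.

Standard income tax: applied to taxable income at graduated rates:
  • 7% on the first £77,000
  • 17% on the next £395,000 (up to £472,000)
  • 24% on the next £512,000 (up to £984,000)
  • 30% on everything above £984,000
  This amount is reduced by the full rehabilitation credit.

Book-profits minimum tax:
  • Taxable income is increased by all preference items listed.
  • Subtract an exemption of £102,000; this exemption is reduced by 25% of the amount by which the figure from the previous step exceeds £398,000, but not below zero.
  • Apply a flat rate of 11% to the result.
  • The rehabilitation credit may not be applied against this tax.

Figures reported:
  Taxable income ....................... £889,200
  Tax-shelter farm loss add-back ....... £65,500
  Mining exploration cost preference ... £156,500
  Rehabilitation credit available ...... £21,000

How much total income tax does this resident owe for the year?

£151,668

Book-profits minimum tax:
  Adjusted income: £889,200 + £65,500 + £156,500 = £1,111,200
  Exemption: 25% × (£1,111,200 − £398,000) = £178,300 ≥ £102,000, so the exemption is fully phased out
  Base: £1,111,200 − £0 = £1,111,200
  £1,111,200 × 11% = £122,232

Standard income tax:
  £77,000 × 7% = £5,390
  £395,000 × 17% = £67,150
  £417,200 × 24% = £100,128
  → £172,668
  Less rehabilitation credit £21,000 → £151,668

£151,668 > £122,232, so the standard income tax governs.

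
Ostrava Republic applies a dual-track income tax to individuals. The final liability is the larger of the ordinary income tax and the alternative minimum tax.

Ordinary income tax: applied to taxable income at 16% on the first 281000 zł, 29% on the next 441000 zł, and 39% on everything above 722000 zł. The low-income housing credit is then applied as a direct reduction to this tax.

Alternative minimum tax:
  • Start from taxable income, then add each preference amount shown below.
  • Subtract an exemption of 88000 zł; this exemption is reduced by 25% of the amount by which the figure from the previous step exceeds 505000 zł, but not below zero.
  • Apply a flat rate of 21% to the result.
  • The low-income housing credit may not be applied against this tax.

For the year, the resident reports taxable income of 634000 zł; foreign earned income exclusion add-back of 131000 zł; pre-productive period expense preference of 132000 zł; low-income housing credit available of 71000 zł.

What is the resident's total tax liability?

188370 zł

Ordinary income tax:
  281000 zł × 16% = 44960 zł
  353000 zł × 29% = 102370 zł
  → 147330 zł
  Less low-income housing credit 71000 zł → 76330 zł

Alternative minimum tax:
  Adjusted income: 634000 zł + 131000 zł + 132000 zł = 897000 zł
  Exemption: 25% × (897000 zł − 505000 zł) = 98000 zł ≥ 88000 zł, so the exemption is fully phased out
  Base: 897000 zł − 0 zł = 897000 zł
  897000 zł × 21% = 188370 zł

188370 zł > 76330 zł, so the alternative minimum tax is the binding amount.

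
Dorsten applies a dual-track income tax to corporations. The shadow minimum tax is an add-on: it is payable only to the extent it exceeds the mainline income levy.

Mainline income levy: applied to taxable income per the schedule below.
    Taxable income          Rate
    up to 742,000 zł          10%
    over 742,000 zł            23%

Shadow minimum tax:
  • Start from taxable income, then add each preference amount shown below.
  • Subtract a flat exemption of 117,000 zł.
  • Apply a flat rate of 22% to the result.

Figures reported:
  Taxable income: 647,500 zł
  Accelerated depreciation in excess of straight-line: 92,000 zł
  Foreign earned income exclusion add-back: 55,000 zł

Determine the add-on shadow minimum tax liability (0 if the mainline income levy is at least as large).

84,300 zł

Mainline income levy:
  647,500 zł × 10% = 64,750 zł

Shadow minimum tax:
  Adjusted income: 647,500 zł + 92,000 zł + 55,000 zł = 794,500 zł
  Less exemption 117,000 zł → base 677,500 zł
  677,500 zł × 22% = 149,050 zł

Excess of shadow minimum tax over mainline income levy: 149,050 zł − 64,750 zł = 84,300 zł.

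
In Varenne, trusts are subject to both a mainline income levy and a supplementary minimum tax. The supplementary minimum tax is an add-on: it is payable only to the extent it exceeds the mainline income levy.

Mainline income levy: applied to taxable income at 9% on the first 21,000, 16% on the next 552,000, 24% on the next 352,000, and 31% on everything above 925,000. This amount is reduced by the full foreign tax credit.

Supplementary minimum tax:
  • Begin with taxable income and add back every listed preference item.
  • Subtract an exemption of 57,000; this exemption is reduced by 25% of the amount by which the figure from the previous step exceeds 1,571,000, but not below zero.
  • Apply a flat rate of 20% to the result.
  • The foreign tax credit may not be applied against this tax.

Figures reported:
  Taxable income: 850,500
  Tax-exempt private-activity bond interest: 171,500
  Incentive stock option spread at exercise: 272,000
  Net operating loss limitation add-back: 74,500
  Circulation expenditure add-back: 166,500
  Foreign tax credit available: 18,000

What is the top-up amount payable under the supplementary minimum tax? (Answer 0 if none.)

156,790

Mainline income levy:
  21,000 × 9% = 1,890
  552,000 × 16% = 88,320
  277,500 × 24% = 66,600
  → 156,810
  Less foreign tax credit 18,000 → 138,810

Supplementary minimum tax:
  Adjusted income: 850,500 + 171,500 + 272,000 + 74,500 + 166,500 = 1,535,000
  Exemption: 1,535,000 ≤ 1,571,000, so full 57,000 applies
  Base: 1,535,000 − 57,000 = 1,478,000
  1,478,000 × 20% = 295,600

Excess of supplementary minimum tax over mainline income levy: 295,600 − 138,810 = 156,790.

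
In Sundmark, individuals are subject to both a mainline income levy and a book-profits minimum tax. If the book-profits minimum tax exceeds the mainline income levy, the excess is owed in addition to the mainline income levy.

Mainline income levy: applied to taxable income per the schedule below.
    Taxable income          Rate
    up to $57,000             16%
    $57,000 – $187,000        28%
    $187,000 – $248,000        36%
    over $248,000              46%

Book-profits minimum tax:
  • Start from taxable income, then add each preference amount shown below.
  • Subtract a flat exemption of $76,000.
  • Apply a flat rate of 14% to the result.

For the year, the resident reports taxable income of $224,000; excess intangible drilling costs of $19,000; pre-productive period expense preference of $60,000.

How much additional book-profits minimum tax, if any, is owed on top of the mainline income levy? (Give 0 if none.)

Book-profits minimum tax:
  Adjusted income: $224,000 + $19,000 + $60,000 = $303,000
  Less exemption $76,000 → base $227,000
  $227,000 × 14% = $31,780

Mainline income levy:
  $57,000 × 16% = $9,120
  $130,000 × 28% = $36,400
  $37,000 × 36% = $13,320
  → $58,840

$31,780 ≤ $58,840, so no add-on is due.

$0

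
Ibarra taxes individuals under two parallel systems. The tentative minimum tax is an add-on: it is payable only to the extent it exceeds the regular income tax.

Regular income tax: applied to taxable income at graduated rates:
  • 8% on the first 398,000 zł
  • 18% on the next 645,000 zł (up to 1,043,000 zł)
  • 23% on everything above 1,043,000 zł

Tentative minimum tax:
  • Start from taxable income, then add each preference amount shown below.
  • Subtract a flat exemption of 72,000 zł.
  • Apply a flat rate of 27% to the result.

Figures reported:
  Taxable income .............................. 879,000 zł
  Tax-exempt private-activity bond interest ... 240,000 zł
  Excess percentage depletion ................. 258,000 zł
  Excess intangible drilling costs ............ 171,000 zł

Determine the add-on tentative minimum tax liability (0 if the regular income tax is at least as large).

280,100 zł

Regular income tax:
  398,000 zł × 8% = 31,840 zł
  481,000 zł × 18% = 86,580 zł
  → 118,420 zł

Tentative minimum tax:
  Adjusted income: 879,000 zł + 240,000 zł + 258,000 zł + 171,000 zł = 1,548,000 zł
  Less exemption 72,000 zł → base 1,476,000 zł
  1,476,000 zł × 27% = 398,520 zł

Excess of tentative minimum tax over regular income tax: 398,520 zł − 118,420 zł = 280,100 zł.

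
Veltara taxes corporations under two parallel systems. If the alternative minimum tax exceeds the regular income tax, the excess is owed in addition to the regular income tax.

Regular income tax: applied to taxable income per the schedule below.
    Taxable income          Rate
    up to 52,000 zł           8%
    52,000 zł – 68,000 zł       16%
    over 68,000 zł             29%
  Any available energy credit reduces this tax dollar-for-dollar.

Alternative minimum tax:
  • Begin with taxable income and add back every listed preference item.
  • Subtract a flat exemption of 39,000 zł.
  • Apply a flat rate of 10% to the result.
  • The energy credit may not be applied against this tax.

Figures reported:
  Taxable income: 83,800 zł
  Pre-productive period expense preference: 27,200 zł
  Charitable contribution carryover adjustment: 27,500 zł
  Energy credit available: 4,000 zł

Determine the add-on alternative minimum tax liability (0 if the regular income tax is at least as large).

Alternative minimum tax:
  Adjusted income: 83,800 zł + 27,200 zł + 27,500 zł = 138,500 zł
  Less exemption 39,000 zł → base 99,500 zł
  99,500 zł × 10% = 9,950 zł

Regular income tax:
  52,000 zł × 8% = 4,160 zł
  16,000 zł × 16% = 2,560 zł
  15,800 zł × 29% = 4,582 zł
  → 11,302 zł
  Less energy credit 4,000 zł → 7,302 zł

Excess of alternative minimum tax over regular income tax: 9,950 zł − 7,302 zł = 2,648 zł.

2,648 zł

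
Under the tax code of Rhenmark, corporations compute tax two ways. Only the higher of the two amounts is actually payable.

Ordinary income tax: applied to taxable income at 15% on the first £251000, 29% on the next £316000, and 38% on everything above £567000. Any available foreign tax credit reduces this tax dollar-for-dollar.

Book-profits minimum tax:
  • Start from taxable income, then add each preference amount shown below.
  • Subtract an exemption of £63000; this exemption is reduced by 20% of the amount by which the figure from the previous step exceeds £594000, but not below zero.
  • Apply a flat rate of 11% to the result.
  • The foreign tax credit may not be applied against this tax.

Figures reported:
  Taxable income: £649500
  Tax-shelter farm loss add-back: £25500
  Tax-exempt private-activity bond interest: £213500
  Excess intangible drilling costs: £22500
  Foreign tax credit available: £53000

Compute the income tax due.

Book-profits minimum tax:
  Adjusted income: £649500 + £25500 + £213500 + £22500 = £911000
  Exemption: 20% × (£911000 − £594000) = £63400 ≥ £63000, so the exemption is fully phased out
  Base: £911000 − £0 = £911000
  £911000 × 11% = £100210

Ordinary income tax:
  £251000 × 15% = £37650
  £316000 × 29% = £91640
  £82500 × 38% = £31350
  → £160640
  Less foreign tax credit £53000 → £107640

£107640 > £100210, so the ordinary income tax governs.

£107640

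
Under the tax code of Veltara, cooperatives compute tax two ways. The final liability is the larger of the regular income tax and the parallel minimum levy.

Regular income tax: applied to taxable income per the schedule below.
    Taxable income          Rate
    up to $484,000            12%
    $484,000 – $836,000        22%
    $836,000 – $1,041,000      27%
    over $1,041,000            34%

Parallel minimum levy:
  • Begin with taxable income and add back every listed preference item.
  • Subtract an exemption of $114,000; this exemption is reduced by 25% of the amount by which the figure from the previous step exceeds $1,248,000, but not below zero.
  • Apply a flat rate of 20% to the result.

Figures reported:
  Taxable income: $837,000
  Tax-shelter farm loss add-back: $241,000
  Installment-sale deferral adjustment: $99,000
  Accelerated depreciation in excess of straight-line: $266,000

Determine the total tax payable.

$275,550

Regular income tax:
  $484,000 × 12% = $58,080
  $352,000 × 22% = $77,440
  $1,000 × 27% = $270
  → $135,790

Parallel minimum levy:
  Adjusted income: $837,000 + $241,000 + $99,000 + $266,000 = $1,443,000
  Exemption: $114,000 − 25% × ($1,443,000 − $1,248,000) = $114,000 − $48,750 = $65,250
  Base: $1,443,000 − $65,250 = $1,377,750
  $1,377,750 × 20% = $275,550

$275,550 > $135,790, so the parallel minimum levy is the binding amount.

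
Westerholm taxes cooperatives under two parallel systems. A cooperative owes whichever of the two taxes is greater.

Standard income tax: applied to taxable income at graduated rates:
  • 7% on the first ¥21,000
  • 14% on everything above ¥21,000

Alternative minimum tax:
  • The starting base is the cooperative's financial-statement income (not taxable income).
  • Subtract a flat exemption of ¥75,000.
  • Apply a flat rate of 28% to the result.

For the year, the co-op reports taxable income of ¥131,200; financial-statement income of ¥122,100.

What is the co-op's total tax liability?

Alternative minimum tax:
  Base (financial-statement income): ¥122,100
  Less exemption ¥75,000 → base ¥47,100
  ¥47,100 × 28% = ¥13,188

Standard income tax:
  ¥21,000 × 7% = ¥1,470
  ¥110,200 × 14% = ¥15,428
  → ¥16,898

¥16,898 > ¥13,188, so the standard income tax governs.

¥16,898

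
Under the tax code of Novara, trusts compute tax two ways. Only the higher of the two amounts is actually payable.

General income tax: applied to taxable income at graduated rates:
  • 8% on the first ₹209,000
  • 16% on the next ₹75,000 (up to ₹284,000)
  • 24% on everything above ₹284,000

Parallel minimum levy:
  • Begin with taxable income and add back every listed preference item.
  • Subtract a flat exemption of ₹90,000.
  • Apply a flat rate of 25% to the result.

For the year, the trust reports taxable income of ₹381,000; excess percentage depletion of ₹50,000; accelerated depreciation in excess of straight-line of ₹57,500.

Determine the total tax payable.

General income tax:
  ₹209,000 × 8% = ₹16,720
  ₹75,000 × 16% = ₹12,000
  ₹97,000 × 24% = ₹23,280
  → ₹52,000

Parallel minimum levy:
  Adjusted income: ₹381,000 + ₹50,000 + ₹57,500 = ₹488,500
  Less exemption ₹90,000 → base ₹398,500
  ₹398,500 × 25% = ₹99,625

₹99,625 > ₹52,000, so the parallel minimum levy is the binding amount.

₹99,625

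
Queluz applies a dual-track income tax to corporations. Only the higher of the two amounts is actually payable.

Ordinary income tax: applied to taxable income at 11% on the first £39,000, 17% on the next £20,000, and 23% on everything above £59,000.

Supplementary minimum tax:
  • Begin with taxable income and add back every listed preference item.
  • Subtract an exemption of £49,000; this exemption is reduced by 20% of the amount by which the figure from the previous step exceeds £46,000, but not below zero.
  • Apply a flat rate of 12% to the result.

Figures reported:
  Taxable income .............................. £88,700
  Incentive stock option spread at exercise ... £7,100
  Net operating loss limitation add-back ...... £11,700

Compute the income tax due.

£14,521

Ordinary income tax:
  £39,000 × 11% = £4,290
  £20,000 × 17% = £3,400
  £29,700 × 23% = £6,831
  → £14,521

Supplementary minimum tax:
  Adjusted income: £88,700 + £7,100 + £11,700 = £107,500
  Exemption: £49,000 − 20% × (£107,500 − £46,000) = £49,000 − £12,300 = £36,700
  Base: £107,500 − £36,700 = £70,800
  £70,800 × 12% = £8,496

£14,521 > £8,496, so the ordinary income tax governs.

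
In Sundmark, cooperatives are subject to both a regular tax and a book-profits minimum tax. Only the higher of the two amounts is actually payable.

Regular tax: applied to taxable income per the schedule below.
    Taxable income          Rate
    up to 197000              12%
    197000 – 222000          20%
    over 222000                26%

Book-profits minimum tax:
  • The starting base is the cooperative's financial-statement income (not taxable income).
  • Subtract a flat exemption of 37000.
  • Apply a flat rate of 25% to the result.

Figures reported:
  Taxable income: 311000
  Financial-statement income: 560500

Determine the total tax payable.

Regular tax:
  197000 × 12% = 23640
  25000 × 20% = 5000
  89000 × 26% = 23140
  → 51780

Book-profits minimum tax:
  Base (financial-statement income): 560500
  Less exemption 37000 → base 523500
  523500 × 25% = 130875

130875 > 51780, so the book-profits minimum tax is the binding amount.

130875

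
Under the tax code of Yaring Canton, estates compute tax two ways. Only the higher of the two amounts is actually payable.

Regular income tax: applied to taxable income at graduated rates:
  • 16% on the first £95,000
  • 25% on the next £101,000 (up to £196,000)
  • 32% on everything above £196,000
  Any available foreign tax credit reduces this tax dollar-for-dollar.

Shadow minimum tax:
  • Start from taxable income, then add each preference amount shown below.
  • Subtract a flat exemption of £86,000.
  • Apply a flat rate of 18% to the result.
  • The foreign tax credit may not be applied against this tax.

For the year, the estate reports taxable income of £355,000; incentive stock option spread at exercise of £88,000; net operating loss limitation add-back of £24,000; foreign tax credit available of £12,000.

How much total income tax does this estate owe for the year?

Shadow minimum tax:
  Adjusted income: £355,000 + £88,000 + £24,000 = £467,000
  Less exemption £86,000 → base £381,000
  £381,000 × 18% = £68,580

Regular income tax:
  £95,000 × 16% = £15,200
  £101,000 × 25% = £25,250
  £159,000 × 32% = £50,880
  → £91,330
  Less foreign tax credit £12,000 → £79,330

£79,330 > £68,580, so the regular income tax governs.

£79,330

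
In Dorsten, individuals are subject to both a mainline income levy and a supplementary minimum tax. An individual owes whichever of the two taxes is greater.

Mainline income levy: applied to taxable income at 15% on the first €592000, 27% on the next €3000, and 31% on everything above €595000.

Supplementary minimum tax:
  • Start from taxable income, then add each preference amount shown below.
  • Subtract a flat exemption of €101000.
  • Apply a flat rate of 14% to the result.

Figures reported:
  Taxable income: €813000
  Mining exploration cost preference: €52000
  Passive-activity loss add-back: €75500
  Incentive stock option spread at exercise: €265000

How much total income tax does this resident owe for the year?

€157190

Supplementary minimum tax:
  Adjusted income: €813000 + €52000 + €75500 + €265000 = €1205500
  Less exemption €101000 → base €1104500
  €1104500 × 14% = €154630

Mainline income levy:
  €592000 × 15% = €88800
  €3000 × 27% = €810
  €218000 × 31% = €67580
  → €157190

€157190 > €154630, so the mainline income levy governs.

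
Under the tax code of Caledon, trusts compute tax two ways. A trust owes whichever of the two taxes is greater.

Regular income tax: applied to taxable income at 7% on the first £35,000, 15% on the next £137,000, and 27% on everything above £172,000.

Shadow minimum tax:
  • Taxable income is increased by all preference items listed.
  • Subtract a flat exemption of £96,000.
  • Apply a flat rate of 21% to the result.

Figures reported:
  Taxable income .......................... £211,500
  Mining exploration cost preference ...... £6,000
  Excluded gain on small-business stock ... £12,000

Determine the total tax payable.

Regular income tax:
  £35,000 × 7% = £2,450
  £137,000 × 15% = £20,550
  £39,500 × 27% = £10,665
  → £33,665

Shadow minimum tax:
  Adjusted income: £211,500 + £6,000 + £12,000 = £229,500
  Less exemption £96,000 → base £133,500
  £133,500 × 21% = £28,035

£33,665 > £28,035, so the regular income tax governs.

£33,665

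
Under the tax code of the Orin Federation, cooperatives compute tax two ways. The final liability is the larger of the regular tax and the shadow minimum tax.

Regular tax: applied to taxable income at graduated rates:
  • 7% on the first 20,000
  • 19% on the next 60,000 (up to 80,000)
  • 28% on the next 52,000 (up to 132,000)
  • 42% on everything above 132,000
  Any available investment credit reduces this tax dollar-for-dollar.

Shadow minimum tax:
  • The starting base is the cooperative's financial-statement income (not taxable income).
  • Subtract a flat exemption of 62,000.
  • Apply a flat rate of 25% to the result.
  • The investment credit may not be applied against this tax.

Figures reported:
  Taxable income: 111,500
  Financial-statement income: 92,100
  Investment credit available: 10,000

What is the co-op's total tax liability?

Shadow minimum tax:
  Base (financial-statement income): 92,100
  Less exemption 62,000 → base 30,100
  30,100 × 25% = 7,525

Regular tax:
  20,000 × 7% = 1,400
  60,000 × 19% = 11,400
  31,500 × 28% = 8,820
  → 21,620
  Less investment credit 10,000 → 11,620

11,620 > 7,525, so the regular tax governs.

11,620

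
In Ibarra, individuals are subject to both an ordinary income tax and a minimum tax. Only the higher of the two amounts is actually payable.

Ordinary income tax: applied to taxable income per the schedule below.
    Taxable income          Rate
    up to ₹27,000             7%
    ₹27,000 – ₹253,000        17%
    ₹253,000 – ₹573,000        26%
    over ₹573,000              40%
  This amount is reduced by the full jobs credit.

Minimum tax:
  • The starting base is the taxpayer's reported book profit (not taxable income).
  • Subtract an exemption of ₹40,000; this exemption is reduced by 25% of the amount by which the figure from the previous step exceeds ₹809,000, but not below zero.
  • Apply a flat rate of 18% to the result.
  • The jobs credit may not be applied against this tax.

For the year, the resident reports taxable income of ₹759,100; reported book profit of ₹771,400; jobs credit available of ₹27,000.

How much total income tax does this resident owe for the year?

₹170,950

Minimum tax:
  Base (reported book profit): ₹771,400
  Exemption: ₹771,400 ≤ ₹809,000, so full ₹40,000 applies
  Base: ₹771,400 − ₹40,000 = ₹731,400
  ₹731,400 × 18% = ₹131,652

Ordinary income tax:
  ₹27,000 × 7% = ₹1,890
  ₹226,000 × 17% = ₹38,420
  ₹320,000 × 26% = ₹83,200
  ₹186,100 × 40% = ₹74,440
  → ₹197,950
  Less jobs credit ₹27,000 → ₹170,950

₹170,950 > ₹131,652, so the ordinary income tax governs.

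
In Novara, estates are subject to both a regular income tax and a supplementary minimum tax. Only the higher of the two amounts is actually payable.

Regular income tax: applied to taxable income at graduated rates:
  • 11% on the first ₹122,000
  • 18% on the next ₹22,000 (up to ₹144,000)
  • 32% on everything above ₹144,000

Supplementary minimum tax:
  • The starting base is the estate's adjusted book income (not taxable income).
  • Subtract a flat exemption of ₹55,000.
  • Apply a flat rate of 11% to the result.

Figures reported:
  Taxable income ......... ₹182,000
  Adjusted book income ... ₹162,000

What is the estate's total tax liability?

₹29,540

Supplementary minimum tax:
  Base (adjusted book income): ₹162,000
  Less exemption ₹55,000 → base ₹107,000
  ₹107,000 × 11% = ₹11,770

Regular income tax:
  ₹122,000 × 11% = ₹13,420
  ₹22,000 × 18% = ₹3,960
  ₹38,000 × 32% = ₹12,160
  → ₹29,540

₹29,540 > ₹11,770, so the regular income tax governs.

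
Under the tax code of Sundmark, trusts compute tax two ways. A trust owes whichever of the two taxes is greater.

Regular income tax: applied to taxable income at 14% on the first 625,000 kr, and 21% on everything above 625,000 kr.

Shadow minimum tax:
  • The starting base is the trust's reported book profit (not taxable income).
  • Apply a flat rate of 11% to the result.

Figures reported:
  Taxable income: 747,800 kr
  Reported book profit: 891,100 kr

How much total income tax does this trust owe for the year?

113,288 kr

Shadow minimum tax:
  Base (reported book profit): 891,100 kr
  891,100 kr × 11% = 98,021 kr

Regular income tax:
  625,000 kr × 14% = 87,500 kr
  122,800 kr × 21% = 25,788 kr
  → 113,288 kr

113,288 kr > 98,021 kr, so the regular income tax governs.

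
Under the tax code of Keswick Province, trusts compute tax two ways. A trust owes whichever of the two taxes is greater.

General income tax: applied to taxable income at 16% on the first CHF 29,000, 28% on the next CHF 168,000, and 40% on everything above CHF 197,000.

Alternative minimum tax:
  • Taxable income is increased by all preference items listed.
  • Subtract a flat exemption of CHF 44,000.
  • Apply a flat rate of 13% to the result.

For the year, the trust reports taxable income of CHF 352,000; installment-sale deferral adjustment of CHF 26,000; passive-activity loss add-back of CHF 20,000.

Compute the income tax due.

CHF 113,680

General income tax:
  CHF 29,000 × 16% = CHF 4,640
  CHF 168,000 × 28% = CHF 47,040
  CHF 155,000 × 40% = CHF 62,000
  → CHF 113,680

Alternative minimum tax:
  Adjusted income: CHF 352,000 + CHF 26,000 + CHF 20,000 = CHF 398,000
  Less exemption CHF 44,000 → base CHF 354,000
  CHF 354,000 × 13% = CHF 46,020

CHF 113,680 > CHF 46,020, so the general income tax governs.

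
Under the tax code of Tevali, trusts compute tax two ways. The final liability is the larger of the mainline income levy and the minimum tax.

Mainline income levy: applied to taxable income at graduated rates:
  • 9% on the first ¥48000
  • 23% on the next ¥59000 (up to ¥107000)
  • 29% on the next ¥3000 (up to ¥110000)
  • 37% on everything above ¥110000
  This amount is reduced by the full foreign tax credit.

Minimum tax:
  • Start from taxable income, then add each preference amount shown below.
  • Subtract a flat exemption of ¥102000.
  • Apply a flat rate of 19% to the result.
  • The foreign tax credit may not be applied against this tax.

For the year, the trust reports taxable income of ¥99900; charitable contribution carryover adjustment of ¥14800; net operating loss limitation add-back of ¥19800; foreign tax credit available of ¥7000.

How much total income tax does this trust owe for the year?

¥9257

Mainline income levy:
  ¥48000 × 9% = ¥4320
  ¥51900 × 23% = ¥11937
  → ¥16257
  Less foreign tax credit ¥7000 → ¥9257

Minimum tax:
  Adjusted income: ¥99900 + ¥14800 + ¥19800 = ¥134500
  Less exemption ¥102000 → base ¥32500
  ¥32500 × 19% = ¥6175

¥9257 > ¥6175, so the mainline income levy governs.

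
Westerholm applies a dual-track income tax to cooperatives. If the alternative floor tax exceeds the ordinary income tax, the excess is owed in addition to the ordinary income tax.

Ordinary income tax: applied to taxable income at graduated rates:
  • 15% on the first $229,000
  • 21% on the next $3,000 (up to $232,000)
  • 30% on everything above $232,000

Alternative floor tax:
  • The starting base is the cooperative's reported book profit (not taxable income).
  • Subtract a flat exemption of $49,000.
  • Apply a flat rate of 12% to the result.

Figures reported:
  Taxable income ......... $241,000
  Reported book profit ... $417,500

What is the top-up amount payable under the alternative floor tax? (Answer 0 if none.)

Ordinary income tax:
  $229,000 × 15% = $34,350
  $3,000 × 21% = $630
  $9,000 × 30% = $2,700
  → $37,680

Alternative floor tax:
  Base (reported book profit): $417,500
  Less exemption $49,000 → base $368,500
  $368,500 × 12% = $44,220

Excess of alternative floor tax over ordinary income tax: $44,220 − $37,680 = $6,540.

$6,540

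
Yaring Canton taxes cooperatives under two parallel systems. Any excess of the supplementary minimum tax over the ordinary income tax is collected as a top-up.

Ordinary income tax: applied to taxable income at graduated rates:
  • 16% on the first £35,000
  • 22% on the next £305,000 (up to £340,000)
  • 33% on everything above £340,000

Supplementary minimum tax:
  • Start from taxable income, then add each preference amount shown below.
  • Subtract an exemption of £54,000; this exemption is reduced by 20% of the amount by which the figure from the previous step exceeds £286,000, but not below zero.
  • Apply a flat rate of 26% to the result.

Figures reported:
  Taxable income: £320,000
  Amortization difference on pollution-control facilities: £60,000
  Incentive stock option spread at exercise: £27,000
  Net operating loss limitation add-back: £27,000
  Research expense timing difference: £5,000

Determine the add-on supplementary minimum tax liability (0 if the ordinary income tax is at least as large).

£39,756

Ordinary income tax:
  £35,000 × 16% = £5,600
  £285,000 × 22% = £62,700
  → £68,300

Supplementary minimum tax:
  Adjusted income: £320,000 + £60,000 + £27,000 + £27,000 + £5,000 = £439,000
  Exemption: £54,000 − 20% × (£439,000 − £286,000) = £54,000 − £30,600 = £23,400
  Base: £439,000 − £23,400 = £415,600
  £415,600 × 26% = £108,056

Excess of supplementary minimum tax over ordinary income tax: £108,056 − £68,300 = £39,756.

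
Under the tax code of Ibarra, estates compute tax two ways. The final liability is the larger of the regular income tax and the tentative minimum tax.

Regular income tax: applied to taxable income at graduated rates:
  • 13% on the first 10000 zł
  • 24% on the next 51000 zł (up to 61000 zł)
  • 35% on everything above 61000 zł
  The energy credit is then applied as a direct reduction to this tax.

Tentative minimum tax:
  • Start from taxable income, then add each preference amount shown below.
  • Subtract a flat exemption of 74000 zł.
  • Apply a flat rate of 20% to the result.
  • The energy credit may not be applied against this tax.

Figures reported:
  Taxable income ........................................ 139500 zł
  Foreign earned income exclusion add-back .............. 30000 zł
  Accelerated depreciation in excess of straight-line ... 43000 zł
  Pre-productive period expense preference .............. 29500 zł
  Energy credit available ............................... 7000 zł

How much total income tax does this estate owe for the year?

Tentative minimum tax:
  Adjusted income: 139500 zł + 30000 zł + 43000 zł + 29500 zł = 242000 zł
  Less exemption 74000 zł → base 168000 zł
  168000 zł × 20% = 33600 zł

Regular income tax:
  10000 zł × 13% = 1300 zł
  51000 zł × 24% = 12240 zł
  78500 zł × 35% = 27475 zł
  → 41015 zł
  Less energy credit 7000 zł → 34015 zł

34015 zł > 33600 zł, so the regular income tax governs.

34015 zł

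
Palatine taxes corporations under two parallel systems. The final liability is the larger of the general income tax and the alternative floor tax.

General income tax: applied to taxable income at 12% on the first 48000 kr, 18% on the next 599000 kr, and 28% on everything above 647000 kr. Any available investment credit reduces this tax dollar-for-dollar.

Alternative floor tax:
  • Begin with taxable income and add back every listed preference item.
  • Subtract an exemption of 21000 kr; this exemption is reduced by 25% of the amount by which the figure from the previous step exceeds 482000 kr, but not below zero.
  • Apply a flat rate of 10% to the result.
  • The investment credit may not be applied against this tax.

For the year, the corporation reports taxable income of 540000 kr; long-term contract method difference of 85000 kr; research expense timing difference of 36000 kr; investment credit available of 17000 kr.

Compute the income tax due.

General income tax:
  48000 kr × 12% = 5760 kr
  492000 kr × 18% = 88560 kr
  → 94320 kr
  Less investment credit 17000 kr → 77320 kr

Alternative floor tax:
  Adjusted income: 540000 kr + 85000 kr + 36000 kr = 661000 kr
  Exemption: 25% × (661000 kr − 482000 kr) = 44750 kr ≥ 21000 kr, so the exemption is fully phased out
  Base: 661000 kr − 0 kr = 661000 kr
  661000 kr × 10% = 66100 kr

77320 kr > 66100 kr, so the general income tax governs.

77320 kr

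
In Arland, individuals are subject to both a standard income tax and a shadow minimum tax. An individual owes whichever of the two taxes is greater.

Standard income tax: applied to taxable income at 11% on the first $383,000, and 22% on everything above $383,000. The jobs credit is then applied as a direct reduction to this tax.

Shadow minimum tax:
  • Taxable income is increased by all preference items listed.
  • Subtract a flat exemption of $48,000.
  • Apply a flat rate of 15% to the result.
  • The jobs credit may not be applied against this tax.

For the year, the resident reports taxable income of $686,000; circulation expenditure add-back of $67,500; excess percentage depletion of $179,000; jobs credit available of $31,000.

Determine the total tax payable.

Shadow minimum tax:
  Adjusted income: $686,000 + $67,500 + $179,000 = $932,500
  Less exemption $48,000 → base $884,500
  $884,500 × 15% = $132,675

Standard income tax:
  $383,000 × 11% = $42,130
  $303,000 × 22% = $66,660
  → $108,790
  Less jobs credit $31,000 → $77,790

$132,675 > $77,790, so the shadow minimum tax is the binding amount.

$132,675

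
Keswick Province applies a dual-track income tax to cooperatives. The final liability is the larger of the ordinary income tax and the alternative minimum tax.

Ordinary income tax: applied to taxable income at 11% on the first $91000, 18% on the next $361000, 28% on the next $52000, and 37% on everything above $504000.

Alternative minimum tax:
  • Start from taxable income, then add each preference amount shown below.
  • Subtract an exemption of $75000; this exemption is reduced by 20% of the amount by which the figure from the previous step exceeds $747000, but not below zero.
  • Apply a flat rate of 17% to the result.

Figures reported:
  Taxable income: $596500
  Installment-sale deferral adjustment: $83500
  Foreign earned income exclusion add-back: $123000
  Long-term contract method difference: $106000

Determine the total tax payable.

$147288

Ordinary income tax:
  $91000 × 11% = $10010
  $361000 × 18% = $64980
  $52000 × 28% = $14560
  $92500 × 37% = $34225
  → $123775

Alternative minimum tax:
  Adjusted income: $596500 + $83500 + $123000 + $106000 = $909000
  Exemption: $75000 − 20% × ($909000 − $747000) = $75000 − $32400 = $42600
  Base: $909000 − $42600 = $866400
  $866400 × 17% = $147288

$147288 > $123775, so the alternative minimum tax is the binding amount.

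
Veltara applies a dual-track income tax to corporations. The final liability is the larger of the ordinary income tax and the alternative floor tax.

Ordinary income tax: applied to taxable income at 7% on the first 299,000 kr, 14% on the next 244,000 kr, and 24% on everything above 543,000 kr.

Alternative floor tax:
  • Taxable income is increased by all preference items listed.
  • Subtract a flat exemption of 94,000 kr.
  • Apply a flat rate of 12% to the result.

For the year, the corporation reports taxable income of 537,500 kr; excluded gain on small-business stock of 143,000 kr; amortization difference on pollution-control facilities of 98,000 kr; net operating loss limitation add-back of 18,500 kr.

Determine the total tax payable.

84,360 kr

Ordinary income tax:
  299,000 kr × 7% = 20,930 kr
  238,500 kr × 14% = 33,390 kr
  → 54,320 kr

Alternative floor tax:
  Adjusted income: 537,500 kr + 143,000 kr + 98,000 kr + 18,500 kr = 797,000 kr
  Less exemption 94,000 kr → base 703,000 kr
  703,000 kr × 12% = 84,360 kr

84,360 kr > 54,320 kr, so the alternative floor tax is the binding amount.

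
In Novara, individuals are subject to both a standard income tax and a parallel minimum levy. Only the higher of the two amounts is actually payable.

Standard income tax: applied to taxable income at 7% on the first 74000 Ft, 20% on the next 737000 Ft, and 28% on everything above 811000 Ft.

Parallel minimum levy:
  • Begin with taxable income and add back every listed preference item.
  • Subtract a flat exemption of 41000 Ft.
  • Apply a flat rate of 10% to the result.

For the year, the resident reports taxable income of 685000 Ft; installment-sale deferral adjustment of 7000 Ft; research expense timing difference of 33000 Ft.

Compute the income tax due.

Parallel minimum levy:
  Adjusted income: 685000 Ft + 7000 Ft + 33000 Ft = 725000 Ft
  Less exemption 41000 Ft → base 684000 Ft
  684000 Ft × 10% = 68400 Ft

Standard income tax:
  74000 Ft × 7% = 5180 Ft
  611000 Ft × 20% = 122200 Ft
  → 127380 Ft

127380 Ft > 68400 Ft, so the standard income tax governs.

127380 Ft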